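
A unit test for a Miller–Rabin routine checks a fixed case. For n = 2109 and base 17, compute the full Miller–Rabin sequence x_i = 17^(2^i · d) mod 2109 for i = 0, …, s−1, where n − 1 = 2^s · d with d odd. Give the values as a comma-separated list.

1868, 1138

n − 1 = 2108 = 2^2 · 527, so s = 2 and d = 527.
x_0 = 17^527 mod 2109 = 1868.
x_1 = 1868^2 mod 2109 = 1138.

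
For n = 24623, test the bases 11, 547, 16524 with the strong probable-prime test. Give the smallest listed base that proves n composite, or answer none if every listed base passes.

none

n − 1 = 24622 = 2^1 · 12311, so s = 1 and d = 12311.
Base 11: x_0 = 11^12311 mod 24623 = 24622. x_0 = 24622 ≡ −1, so 11 is not a witness.
Base 547: x_0 = 547^12311 mod 24623 = 1. x_0 = 1, so 547 is not a witness.
Base 16524: x_0 = 16524^12311 mod 24623 = 24622. x_0 = 24622 ≡ −1, so 16524 is not a witness.
No listed base is a witness for 24623.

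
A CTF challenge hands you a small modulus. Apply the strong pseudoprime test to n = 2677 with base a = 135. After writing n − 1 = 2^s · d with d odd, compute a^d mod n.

n − 1 = 2676 = 2^2 · 669, so s = 2 and d = 669.
135^669 mod 2677 = 550.

550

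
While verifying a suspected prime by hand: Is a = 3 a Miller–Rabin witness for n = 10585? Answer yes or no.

no

n − 1 = 10584 = 2^3 · 1323, so s = 3 and d = 1323.
x_0 = 3^1323 mod 10585 = 8422.
x_0 is neither 1 nor 10584, so continue squaring.
x_1 = 8422^2 mod 10585 = 10584.
x_1 ≡ −1, so 3 is not a witness.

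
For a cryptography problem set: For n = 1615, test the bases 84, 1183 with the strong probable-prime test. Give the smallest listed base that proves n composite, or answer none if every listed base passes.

n − 1 = 1614 = 2^1 · 807, so s = 1 and d = 807.
Base 84: x_0 = 84^807 mod 1615 = 1614. x_0 = 1614 ≡ −1, so 84 is not a witness.
Base 1183: x_0 = 1183^807 mod 1615 = 957. x_0 ∉ {1, 1614} and s = 1, so 1183 is a Miller–Rabin witness and 1615 is composite.
The smallest witness among the given bases is 1183.

1183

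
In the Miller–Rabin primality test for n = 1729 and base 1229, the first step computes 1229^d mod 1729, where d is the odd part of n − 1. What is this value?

n − 1 = 1728 = 2^6 · 27, so s = 6 and d = 27.
Repeated squaring mod 1729: 1229^1 ≡ 1229, 1229^2 ≡ 1024, 1229^4 ≡ 802, 1229^8 ≡ 16, 1229^16 ≡ 256.
27 = 16 + 8 + 2 + 1, so 1229^27 ≡ 256·16·1024·1229 ≡ 512 (mod 1729).

512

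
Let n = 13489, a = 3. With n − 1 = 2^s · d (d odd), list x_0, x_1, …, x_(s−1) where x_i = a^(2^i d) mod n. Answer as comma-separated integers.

888, 6182, 2787, 11194

n − 1 = 13488 = 2^4 · 843, so s = 4 and d = 843.
x_0 = 3^843 mod 13489 = 888.
x_1 = 888^2 mod 13489 = 6182.
x_2 = 6182^2 mod 13489 = 2787.
x_3 = 2787^2 mod 13489 = 11194.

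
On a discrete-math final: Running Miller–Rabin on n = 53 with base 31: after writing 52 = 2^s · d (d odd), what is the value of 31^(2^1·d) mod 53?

n − 1 = 52 = 2^2 · 13, so s = 2 and d = 13.
Repeated squaring mod 53: 31^1 ≡ 31, 31^2 ≡ 7, 31^4 ≡ 49, 31^8 ≡ 16.
13 = 8 + 4 + 1, so 31^13 ≡ 16·49·31 ≡ 30 (mod 53).
x_0 = 30.
x_1 = 30^2 mod 53 = 52.

52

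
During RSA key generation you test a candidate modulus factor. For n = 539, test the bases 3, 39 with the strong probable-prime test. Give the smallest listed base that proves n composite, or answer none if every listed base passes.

n − 1 = 538 = 2^1 · 269, so s = 1 and d = 269.
Base 3: x_0 = 3^269 mod 539 = 26. x_0 ∉ {1, 538} and s = 1, so 3 is a Miller–Rabin witness and 539 is composite.
Base 39: x_0 = 39^269 mod 539 = 233. x_0 ∉ {1, 538} and s = 1, so 39 is a Miller–Rabin witness and 539 is composite.
The smallest witness among the given bases is 3.

3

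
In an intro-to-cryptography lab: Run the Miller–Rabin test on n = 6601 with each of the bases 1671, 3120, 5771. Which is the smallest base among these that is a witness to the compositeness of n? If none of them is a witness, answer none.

none

n − 1 = 6600 = 2^3 · 825, so s = 3 and d = 825.
Base 1671: x_0 = 1671^825 mod 6601 = 6600. x_0 = 6600 ≡ −1, so 1671 is not a witness.
Base 3120: x_0 = 3120^825 mod 6601 = 6600. x_0 = 6600 ≡ −1, so 3120 is not a witness.
Base 5771: x_0 = 5771^825 mod 6601 = 6600. x_0 = 6600 ≡ −1, so 5771 is not a witness.
No listed base is a witness for 6601.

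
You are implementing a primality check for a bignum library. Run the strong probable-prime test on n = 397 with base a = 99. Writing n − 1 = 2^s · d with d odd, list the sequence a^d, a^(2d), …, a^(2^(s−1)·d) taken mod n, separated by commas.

n − 1 = 396 = 2^2 · 99, so s = 2 and d = 99.
x_0 = 99^99 mod 397 = 1.
x_1 = 1^2 mod 397 = 1.

1, 1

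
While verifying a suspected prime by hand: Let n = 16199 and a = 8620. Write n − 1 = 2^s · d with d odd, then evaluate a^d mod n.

n − 1 = 16198 = 2^1 · 8099, so s = 1 and d = 8099.
8620^8099 mod 16199 = 13800.

13800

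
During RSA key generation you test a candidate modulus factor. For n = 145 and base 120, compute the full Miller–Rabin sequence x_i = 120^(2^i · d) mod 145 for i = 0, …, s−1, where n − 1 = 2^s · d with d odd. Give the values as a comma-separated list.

100, 140, 25, 45

n − 1 = 144 = 2^4 · 9, so s = 4 and d = 9.
x_0 = 120^9 mod 145 = 100.
x_1 = 100^2 mod 145 = 140.
x_2 = 140^2 mod 145 = 25.
x_3 = 25^2 mod 145 = 45.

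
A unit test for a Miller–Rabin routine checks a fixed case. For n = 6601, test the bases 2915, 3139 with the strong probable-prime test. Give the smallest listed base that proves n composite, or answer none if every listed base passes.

none

n − 1 = 6600 = 2^3 · 825, so s = 3 and d = 825.
Base 2915: x_0 = 2915^825 mod 6601 = 6600. x_0 = 6600 ≡ −1, so 2915 is not a witness.
Base 3139: x_0 = 3139^825 mod 6601 = 6600. x_0 = 6600 ≡ −1, so 3139 is not a witness.
No listed base is a witness for 6601.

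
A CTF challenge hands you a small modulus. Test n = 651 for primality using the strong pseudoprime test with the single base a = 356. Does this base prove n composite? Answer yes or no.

no

n − 1 = 650 = 2^1 · 325, so s = 1 and d = 325.
x_0 = 356^325 mod 651 = 650.
x_0 = 650 ≡ −1, so 356 is not a witness.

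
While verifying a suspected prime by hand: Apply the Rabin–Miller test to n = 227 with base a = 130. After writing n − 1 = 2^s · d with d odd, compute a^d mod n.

226

n − 1 = 226 = 2^1 · 113, so s = 1 and d = 113.
By repeated squaring, 130^113 ≡ 226 (mod 227).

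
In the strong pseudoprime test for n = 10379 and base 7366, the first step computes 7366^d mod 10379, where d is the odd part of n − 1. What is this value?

n − 1 = 10378 = 2^1 · 5189, so s = 1 and d = 5189.
Repeated squaring mod 10379: 7366^1 ≡ 7366, 7366^2 ≡ 6923, 7366^4 ≡ 8086, 7366^8 ≡ 6075, 7366^16 ≡ 8280, 7366^32 ≡ 5105, 7366^64 ≡ 9735, 7366^128 ≡ 9955, 7366^256 ≡ 3333, 7366^512 ≡ 3359, 7366^1024 ≡ 908, 7366^2048 ≡ 4523, 7366^4096 ≡ 520.
5189 = 4096 + 1024 + 64 + 4 + 1, so 7366^5189 ≡ 520·908·9735·8086·7366 ≡ 6968 (mod 10379).

6968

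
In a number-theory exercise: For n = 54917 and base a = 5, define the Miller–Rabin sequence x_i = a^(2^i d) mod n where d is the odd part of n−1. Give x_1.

n − 1 = 54916 = 2^2 · 13729, so s = 2 and d = 13729.
x_0 = 5^13729 mod 54917 = 36786.
x_1 = 36786^2 mod 54917 = 54916.

54916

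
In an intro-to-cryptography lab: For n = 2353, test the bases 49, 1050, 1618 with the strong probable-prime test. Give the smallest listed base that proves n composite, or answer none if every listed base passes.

1050

n − 1 = 2352 = 2^4 · 147, so s = 4 and d = 147.
Base 49: x_0 = 49^147 mod 2353 = 2352. x_0 = 2352 ≡ −1, so 49 is not a witness.
Base 1050: x_0 = 1050^147 mod 2353 = 1754. x_0 is neither 1 nor 2352, so continue squaring. x_1 = 1754^2 mod 2353 = 1145. x_2 = 1145^2 mod 2353 = 404. x_3 = 404^2 mod 2353 = 859. Reached i = s−1 = 3 without hitting −1: 1050 is a Miller–Rabin witness and 2353 is composite.
Base 1618: x_0 = 1618^147 mod 2353 = 1412. x_0 is neither 1 nor 2352, so continue squaring. x_1 = 1412^2 mod 2353 = 753. x_2 = 753^2 mod 2353 = 2289. x_3 = 2289^2 mod 2353 = 1743. Reached i = s−1 = 3 without hitting −1: 1618 is a Miller–Rabin witness and 2353 is composite.
The smallest witness among the given bases is 1050.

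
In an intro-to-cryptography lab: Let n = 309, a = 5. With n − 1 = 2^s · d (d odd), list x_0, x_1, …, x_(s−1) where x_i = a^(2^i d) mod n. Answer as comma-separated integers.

n − 1 = 308 = 2^2 · 77, so s = 2 and d = 77.
x_0 = 5^77 mod 309 = 146.
x_1 = 146^2 mod 309 = 304.

146, 304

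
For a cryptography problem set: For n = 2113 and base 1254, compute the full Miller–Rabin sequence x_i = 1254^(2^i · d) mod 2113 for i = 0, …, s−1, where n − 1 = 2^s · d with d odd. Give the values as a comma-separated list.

65, 2112, 1, 1, 1, 1

n − 1 = 2112 = 2^6 · 33, so s = 6 and d = 33.
x_0 = 1254^33 mod 2113 = 65.
x_1 = 65^2 mod 2113 = 2112.
x_2 = 2112^2 mod 2113 = 1.
x_3 = 1^2 mod 2113 = 1.
x_4 = 1^2 mod 2113 = 1.
x_5 = 1^2 mod 2113 = 1.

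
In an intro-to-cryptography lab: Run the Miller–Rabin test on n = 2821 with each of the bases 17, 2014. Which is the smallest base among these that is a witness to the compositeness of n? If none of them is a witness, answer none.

n − 1 = 2820 = 2^2 · 705, so s = 2 and d = 705.
Base 17: x_0 = 17^705 mod 2821 = 2820. x_0 = 2820 ≡ −1, so 17 is not a witness.
Base 2014: x_0 = 2014^705 mod 2821 = 2820. x_0 = 2820 ≡ −1, so 2014 is not a witness.
No listed base is a witness for 2821.

none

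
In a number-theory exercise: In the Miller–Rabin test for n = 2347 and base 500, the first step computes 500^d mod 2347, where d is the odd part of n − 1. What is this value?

2346

n − 1 = 2346 = 2^1 · 1173, so s = 1 and d = 1173.
500^1173 mod 2347 = 2346.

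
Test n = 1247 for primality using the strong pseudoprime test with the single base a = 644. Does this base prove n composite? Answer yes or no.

no

n − 1 = 1246 = 2^1 · 623, so s = 1 and d = 623.
x_0 = 644^623 mod 1247 = 1246.
x_0 = 1246 ≡ −1, so 644 is not a witness.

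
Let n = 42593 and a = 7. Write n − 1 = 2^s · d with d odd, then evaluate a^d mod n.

9175

n − 1 = 42592 = 2^5 · 1331, so s = 5 and d = 1331.
Repeated squaring mod 42593: 7^1 ≡ 7, 7^2 ≡ 49, 7^4 ≡ 2401, 7^8 ≡ 14746, 7^16 ≡ 7251, 7^32 ≡ 17239, 7^64 ≡ 11760, 7^128 ≡ 40722, 7^256 ≡ 8015, 7^512 ≡ 9981, 7^1024 ≡ 37927.
1331 = 1024 + 256 + 32 + 16 + 2 + 1, so 7^1331 ≡ 37927·8015·17239·7251·49·7 ≡ 9175 (mod 42593).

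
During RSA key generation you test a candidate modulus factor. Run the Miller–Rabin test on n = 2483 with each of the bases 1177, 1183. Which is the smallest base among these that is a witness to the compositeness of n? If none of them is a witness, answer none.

n − 1 = 2482 = 2^1 · 1241, so s = 1 and d = 1241.
Base 1177: x_0 = 1177^1241 mod 2483 = 739. x_0 ∉ {1, 2482} and s = 1, so 1177 is a Miller–Rabin witness and 2483 is composite.
Base 1183: x_0 = 1183^1241 mod 2483 = 1612. x_0 ∉ {1, 2482} and s = 1, so 1183 is a Miller–Rabin witness and 2483 is composite.
The smallest witness among the given bases is 1177.

1177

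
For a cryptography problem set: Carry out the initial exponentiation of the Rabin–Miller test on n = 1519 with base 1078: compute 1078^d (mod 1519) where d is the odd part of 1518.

147

n − 1 = 1518 = 2^1 · 759, so s = 1 and d = 759.
1078^759 mod 1519 = 147.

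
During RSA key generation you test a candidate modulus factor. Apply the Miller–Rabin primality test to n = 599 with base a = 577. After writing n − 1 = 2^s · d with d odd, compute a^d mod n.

n − 1 = 598 = 2^1 · 299, so s = 1 and d = 299.
577^299 mod 599 = 1.

1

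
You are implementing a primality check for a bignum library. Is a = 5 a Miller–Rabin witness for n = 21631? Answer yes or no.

n − 1 = 21630 = 2^1 · 10815, so s = 1 and d = 10815.
Repeated squaring mod 21631: 5^1 ≡ 5, 5^2 ≡ 25, 5^4 ≡ 625, 5^8 ≡ 1267, 5^16 ≡ 4595, 5^32 ≡ 2169, 5^64 ≡ 10634, 5^128 ≡ 16719, 5^256 ≡ 9179, 5^512 ≡ 1296, 5^1024 ≡ 14029, 5^2048 ≡ 14003, 5^4096 ≡ 20625, 5^8192 ≡ 17010.
10815 = 8192 + 2048 + 512 + 32 + 16 + 8 + 4 + 2 + 1, so 5^10815 ≡ 17010·14003·1296·2169·4595·1267·625·25·5 ≡ 1991 (mod 21631).
x_0 = 5^10815 mod 21631 = 1991.
x_0 ∉ {1, 21630} and s = 1, so 5 is a Miller–Rabin witness and 21631 is composite.

yes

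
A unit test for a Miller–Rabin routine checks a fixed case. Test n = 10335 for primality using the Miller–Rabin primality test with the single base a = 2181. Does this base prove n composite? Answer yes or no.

n − 1 = 10334 = 2^1 · 5167, so s = 1 and d = 5167.
Repeated squaring mod 10335: 2181^1 ≡ 2181, 2181^2 ≡ 2661, 2181^4 ≡ 1446, 2181^8 ≡ 3246, 2181^16 ≡ 5151, 2181^32 ≡ 2856, 2181^64 ≡ 2421, 2181^128 ≡ 1296, 2181^256 ≡ 5346, 2181^512 ≡ 3441, 2181^1024 ≡ 6906, 2181^2048 ≡ 7146, 2181^4096 ≡ 81.
5167 = 4096 + 1024 + 32 + 8 + 4 + 2 + 1, so 2181^5167 ≡ 81·6906·2856·3246·1446·2661·2181 ≡ 9201 (mod 10335).
x_0 = 2181^5167 mod 10335 = 9201.
x_0 ∉ {1, 10334} and s = 1, so 2181 is a Miller–Rabin witness and 10335 is composite.

yes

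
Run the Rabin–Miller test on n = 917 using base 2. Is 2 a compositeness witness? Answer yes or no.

n − 1 = 916 = 2^2 · 229, so s = 2 and d = 229.
Repeated squaring mod 917: 2^1 ≡ 2, 2^2 ≡ 4, 2^4 ≡ 16, 2^8 ≡ 256, 2^16 ≡ 429, 2^32 ≡ 641, 2^64 ≡ 65, 2^128 ≡ 557.
229 = 128 + 64 + 32 + 4 + 1, so 2^229 ≡ 557·65·641·16·2 ≡ 842 (mod 917).
x_0 = 2^229 mod 917 = 842.
x_0 is neither 1 nor 916, so continue squaring.
x_1 = 842^2 mod 917 = 123.
Reached i = s−1 = 1 without hitting −1: 2 is a Miller–Rabin witness and 917 is composite.

yes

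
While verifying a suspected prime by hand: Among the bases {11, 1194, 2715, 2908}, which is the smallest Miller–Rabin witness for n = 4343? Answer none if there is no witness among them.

11

n − 1 = 4342 = 2^1 · 2171, so s = 1 and d = 2171.
Base 11: x_0 = 11^2171 mod 4343 = 2376. x_0 ∉ {1, 4342} and s = 1, so 11 is a Miller–Rabin witness and 4343 is composite.
Base 1194: x_0 = 1194^2171 mod 4343 = 2219. x_0 ∉ {1, 4342} and s = 1, so 1194 is a Miller–Rabin witness and 4343 is composite.
Base 2715: x_0 = 2715^2171 mod 4343 = 3261. x_0 ∉ {1, 4342} and s = 1, so 2715 is a Miller–Rabin witness and 4343 is composite.
Base 2908: x_0 = 2908^2171 mod 4343 = 1102. x_0 ∉ {1, 4342} and s = 1, so 2908 is a Miller–Rabin witness and 4343 is composite.
The smallest witness among the given bases is 11.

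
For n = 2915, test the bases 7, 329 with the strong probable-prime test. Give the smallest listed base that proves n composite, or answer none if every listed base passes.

7

n − 1 = 2914 = 2^1 · 1457, so s = 1 and d = 1457.
Base 7: x_0 = 7^1457 mod 2915 = 2657. x_0 ∉ {1, 2914} and s = 1, so 7 is a Miller–Rabin witness and 2915 is composite.
Base 329: x_0 = 329^1457 mod 2915 = 329. x_0 ∉ {1, 2914} and s = 1, so 329 is a Miller–Rabin witness and 2915 is composite.
The smallest witness among the given bases is 7.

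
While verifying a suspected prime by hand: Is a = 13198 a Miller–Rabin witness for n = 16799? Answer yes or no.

n − 1 = 16798 = 2^1 · 8399, so s = 1 and d = 8399.
x_0 = 13198^8399 mod 16799 = 6400.
x_0 ∉ {1, 16798} and s = 1, so 13198 is a Miller–Rabin witness and 16799 is composite.

yes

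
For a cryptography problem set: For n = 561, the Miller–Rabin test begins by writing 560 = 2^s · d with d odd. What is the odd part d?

Halving: 560 → 280 → 140 → 70 → 35; 35 is odd.
So 560 = 2^4 · 35.

35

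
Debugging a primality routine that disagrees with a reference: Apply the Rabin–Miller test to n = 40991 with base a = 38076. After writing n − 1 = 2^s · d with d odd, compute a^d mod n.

3513

n − 1 = 40990 = 2^1 · 20495, so s = 1 and d = 20495.
Repeated squaring mod 40991: 38076^1 ≡ 38076, 38076^2 ≡ 12088, 38076^4 ≡ 27820, 38076^8 ≡ 1329, 38076^16 ≡ 3628, 38076^32 ≡ 4273, 38076^64 ≡ 17534, 38076^128 ≡ 8656, 38076^256 ≡ 35779, 38076^512 ≡ 28902, 38076^1024 ≡ 11006, 38076^2048 ≡ 3631, 38076^4096 ≡ 26050, 38076^8192 ≡ 37486, 38076^16384 ≡ 28716.
20495 = 16384 + 4096 + 8 + 4 + 2 + 1, so 38076^20495 ≡ 28716·26050·1329·27820·12088·38076 ≡ 3513 (mod 40991).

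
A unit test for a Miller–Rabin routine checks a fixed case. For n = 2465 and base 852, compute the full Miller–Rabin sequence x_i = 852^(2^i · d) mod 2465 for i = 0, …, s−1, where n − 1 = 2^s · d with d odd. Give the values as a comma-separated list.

1902, 1449, 1886, 1, 1

n − 1 = 2464 = 2^5 · 77, so s = 5 and d = 77.
x_0 = 852^77 mod 2465 = 1902.
x_1 = 1902^2 mod 2465 = 1449.
x_2 = 1449^2 mod 2465 = 1886.
x_3 = 1886^2 mod 2465 = 1.
x_4 = 1^2 mod 2465 = 1.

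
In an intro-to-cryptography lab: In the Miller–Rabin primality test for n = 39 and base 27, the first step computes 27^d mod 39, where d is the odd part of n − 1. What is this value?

27

n − 1 = 38 = 2^1 · 19, so s = 1 and d = 19.
By repeated squaring, 27^19 ≡ 27 (mod 39).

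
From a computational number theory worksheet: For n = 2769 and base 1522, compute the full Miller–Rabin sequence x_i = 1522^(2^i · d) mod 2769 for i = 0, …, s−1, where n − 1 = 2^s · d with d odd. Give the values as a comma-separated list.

1093, 1210, 2068, 1288

n − 1 = 2768 = 2^4 · 173, so s = 4 and d = 173.
x_0 = 1522^173 mod 2769 = 1093.
x_1 = 1093^2 mod 2769 = 1210.
x_2 = 1210^2 mod 2769 = 2068.
x_3 = 2068^2 mod 2769 = 1288.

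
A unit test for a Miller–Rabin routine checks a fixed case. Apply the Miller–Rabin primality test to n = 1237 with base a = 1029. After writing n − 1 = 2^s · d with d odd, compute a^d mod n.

546

n − 1 = 1236 = 2^2 · 309, so s = 2 and d = 309.
1029^309 mod 1237 = 546.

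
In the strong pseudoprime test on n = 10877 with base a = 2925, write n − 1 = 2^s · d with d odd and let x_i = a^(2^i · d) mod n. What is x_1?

7421

n − 1 = 10876 = 2^2 · 2719, so s = 2 and d = 2719.
x_0 = 2925^2719 mod 10877 = 6946.
x_1 = 6946^2 mod 10877 = 7421.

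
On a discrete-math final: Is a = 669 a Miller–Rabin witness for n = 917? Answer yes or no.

yes

n − 1 = 916 = 2^2 · 229, so s = 2 and d = 229.
x_0 = 669^229 mod 917 = 242.
x_0 is neither 1 nor 916, so continue squaring.
x_1 = 242^2 mod 917 = 793.
Reached i = s−1 = 1 without hitting −1: 669 is a Miller–Rabin witness and 917 is composite.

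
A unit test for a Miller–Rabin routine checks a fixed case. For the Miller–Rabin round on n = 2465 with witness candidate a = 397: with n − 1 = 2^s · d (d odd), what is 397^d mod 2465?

1132

n − 1 = 2464 = 2^5 · 77, so s = 5 and d = 77.
Repeated squaring mod 2465: 397^1 ≡ 397, 397^2 ≡ 2314, 397^4 ≡ 616, 397^8 ≡ 2311, 397^16 ≡ 1531, 397^32 ≡ 2211, 397^64 ≡ 426.
77 = 64 + 8 + 4 + 1, so 397^77 ≡ 426·2311·616·397 ≡ 1132 (mod 2465).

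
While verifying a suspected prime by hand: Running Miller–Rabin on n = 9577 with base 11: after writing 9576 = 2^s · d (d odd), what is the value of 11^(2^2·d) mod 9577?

7016

n − 1 = 9576 = 2^3 · 1197, so s = 3 and d = 1197.
By repeated squaring, 11^1197 ≡ 6294 (mod 9577).
x_0 = 6294.
x_1 = 6294^2 mod 9577 = 3964.
x_2 = 3964^2 mod 9577 = 7016.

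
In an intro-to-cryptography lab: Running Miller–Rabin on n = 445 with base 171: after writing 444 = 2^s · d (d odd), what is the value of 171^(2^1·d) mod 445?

n − 1 = 444 = 2^2 · 111, so s = 2 and d = 111.
x_0 = 171^111 mod 445 = 296.
x_1 = 296^2 mod 445 = 396.

396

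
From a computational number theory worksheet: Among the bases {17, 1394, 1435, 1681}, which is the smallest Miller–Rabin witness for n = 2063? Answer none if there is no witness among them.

none

n − 1 = 2062 = 2^1 · 1031, so s = 1 and d = 1031.
Base 17: x_0 = 17^1031 mod 2063 = 2062. x_0 = 2062 ≡ −1, so 17 is not a witness.
Base 1394: x_0 = 1394^1031 mod 2063 = 1. x_0 = 1, so 1394 is not a witness.
Base 1435: x_0 = 1435^1031 mod 2063 = 1. x_0 = 1, so 1435 is not a witness.
Base 1681: x_0 = 1681^1031 mod 2063 = 1. x_0 = 1, so 1681 is not a witness.
No listed base is a witness for 2063.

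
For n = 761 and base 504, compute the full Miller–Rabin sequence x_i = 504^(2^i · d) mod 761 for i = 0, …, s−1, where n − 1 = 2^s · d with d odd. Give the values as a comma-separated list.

n − 1 = 760 = 2^3 · 95, so s = 3 and d = 95.
x_0 = 504^95 mod 761 = 135.
x_1 = 135^2 mod 761 = 722.
x_2 = 722^2 mod 761 = 760.

135, 722, 760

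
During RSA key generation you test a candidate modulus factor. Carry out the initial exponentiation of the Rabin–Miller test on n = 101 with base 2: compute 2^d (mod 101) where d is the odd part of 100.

10

n − 1 = 100 = 2^2 · 25, so s = 2 and d = 25.
2^25 mod 101 = 10.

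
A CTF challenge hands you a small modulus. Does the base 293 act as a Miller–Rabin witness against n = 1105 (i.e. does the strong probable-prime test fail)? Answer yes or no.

n − 1 = 1104 = 2^4 · 69, so s = 4 and d = 69.
x_0 = 293^69 mod 1105 = 463.
x_0 is neither 1 nor 1104, so continue squaring.
x_1 = 463^2 mod 1105 = 1104.
x_1 ≡ −1, so 293 is not a witness.

no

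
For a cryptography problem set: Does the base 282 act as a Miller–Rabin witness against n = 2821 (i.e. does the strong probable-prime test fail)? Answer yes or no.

yes

n − 1 = 2820 = 2^2 · 705, so s = 2 and d = 705.
Repeated squaring mod 2821: 282^1 ≡ 282, 282^2 ≡ 536, 282^4 ≡ 2375, 282^8 ≡ 1446, 282^16 ≡ 555, 282^32 ≡ 536, 282^64 ≡ 2375, 282^128 ≡ 1446, 282^256 ≡ 555, 282^512 ≡ 536.
705 = 512 + 128 + 64 + 1, so 282^705 ≡ 536·1446·2375·282 ≡ 92 (mod 2821).
x_0 = 282^705 mod 2821 = 92.
x_0 is neither 1 nor 2820, so continue squaring.
x_1 = 92^2 mod 2821 = 1.
x_1 = 1 but x_0 ≠ ±1, a nontrivial square root of 1 — 282 is a witness and 2821 is composite.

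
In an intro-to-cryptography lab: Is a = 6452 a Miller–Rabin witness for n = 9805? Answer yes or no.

yes

n − 1 = 9804 = 2^2 · 2451, so s = 2 and d = 2451.
x_0 = 6452^2451 mod 9805 = 6888.
x_0 is neither 1 nor 9804, so continue squaring.
x_1 = 6888^2 mod 9805 = 7954.
Reached i = s−1 = 1 without hitting −1: 6452 is a Miller–Rabin witness and 9805 is composite.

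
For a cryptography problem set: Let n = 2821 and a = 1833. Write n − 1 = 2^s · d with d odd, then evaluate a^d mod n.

559

n − 1 = 2820 = 2^2 · 705, so s = 2 and d = 705.
1833^705 mod 2821 = 559.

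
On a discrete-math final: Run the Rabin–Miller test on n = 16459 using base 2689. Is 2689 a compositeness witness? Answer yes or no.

n − 1 = 16458 = 2^1 · 8229, so s = 1 and d = 8229.
x_0 = 2689^8229 mod 16459 = 9667.
x_0 ∉ {1, 16458} and s = 1, so 2689 is a Miller–Rabin witness and 16459 is composite.

yes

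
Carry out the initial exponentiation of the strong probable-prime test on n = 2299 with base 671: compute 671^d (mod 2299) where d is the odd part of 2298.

847

n − 1 = 2298 = 2^1 · 1149, so s = 1 and d = 1149.
Repeated squaring mod 2299: 671^1 ≡ 671, 671^2 ≡ 1936, 671^4 ≡ 726, 671^8 ≡ 605, 671^16 ≡ 484, 671^32 ≡ 2057, 671^64 ≡ 1089, 671^128 ≡ 1936, 671^256 ≡ 726, 671^512 ≡ 605, 671^1024 ≡ 484.
1149 = 1024 + 64 + 32 + 16 + 8 + 4 + 1, so 671^1149 ≡ 484·1089·2057·484·605·726·671 ≡ 847 (mod 2299).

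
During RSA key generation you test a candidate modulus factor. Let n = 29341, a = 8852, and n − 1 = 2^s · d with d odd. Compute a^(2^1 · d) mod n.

n − 1 = 29340 = 2^2 · 7335, so s = 2 and d = 7335.
x_0 = 8852^7335 mod 29341 = 14468.
x_1 = 14468^2 mod 29341 = 4330.

4330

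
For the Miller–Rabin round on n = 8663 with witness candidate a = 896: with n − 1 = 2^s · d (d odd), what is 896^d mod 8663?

n − 1 = 8662 = 2^1 · 4331, so s = 1 and d = 4331.
Repeated squaring mod 8663: 896^1 ≡ 896, 896^2 ≡ 5820, 896^4 ≡ 70, 896^8 ≡ 4900, 896^16 ≡ 4827, 896^32 ≡ 5122, 896^64 ≡ 3320, 896^128 ≡ 3064, 896^256 ≡ 6067, 896^512 ≡ 8065, 896^1024 ≡ 2421, 896^2048 ≡ 5053, 896^4096 ≡ 2948.
4331 = 4096 + 128 + 64 + 32 + 8 + 2 + 1, so 896^4331 ≡ 2948·3064·3320·5122·4900·5820·896 ≡ 8662 (mod 8663).

8662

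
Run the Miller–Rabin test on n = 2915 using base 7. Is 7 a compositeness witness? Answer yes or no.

n − 1 = 2914 = 2^1 · 1457, so s = 1 and d = 1457.
Repeated squaring mod 2915: 7^1 ≡ 7, 7^2 ≡ 49, 7^4 ≡ 2401, 7^8 ≡ 1846, 7^16 ≡ 81, 7^32 ≡ 731, 7^64 ≡ 916, 7^128 ≡ 2451, 7^256 ≡ 2501, 7^512 ≡ 2326, 7^1024 ≡ 36.
1457 = 1024 + 256 + 128 + 32 + 16 + 1, so 7^1457 ≡ 36·2501·2451·731·81·7 ≡ 2657 (mod 2915).
x_0 = 7^1457 mod 2915 = 2657.
x_0 ∉ {1, 2914} and s = 1, so 7 is a Miller–Rabin witness and 2915 is composite.

yes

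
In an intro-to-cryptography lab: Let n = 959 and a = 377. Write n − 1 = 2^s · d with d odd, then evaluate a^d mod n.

426

n − 1 = 958 = 2^1 · 479, so s = 1 and d = 479.
377^479 mod 959 = 426.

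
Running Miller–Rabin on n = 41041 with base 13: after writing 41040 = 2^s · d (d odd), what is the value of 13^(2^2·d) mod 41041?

5083

n − 1 = 41040 = 2^4 · 2565, so s = 4 and d = 2565.
x_0 = 13^2565 mod 41041 = 1924.
x_1 = 1924^2 mod 41041 = 8086.
x_2 = 8086^2 mod 41041 = 5083.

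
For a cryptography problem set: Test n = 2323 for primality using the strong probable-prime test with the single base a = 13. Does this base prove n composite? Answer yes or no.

yes

n − 1 = 2322 = 2^1 · 1161, so s = 1 and d = 1161.
Repeated squaring mod 2323: 13^1 ≡ 13, 13^2 ≡ 169, 13^4 ≡ 685, 13^8 ≡ 2302, 13^16 ≡ 441, 13^32 ≡ 1672, 13^64 ≡ 1015, 13^128 ≡ 1136, 13^256 ≡ 1231, 13^512 ≡ 765, 13^1024 ≡ 2152.
1161 = 1024 + 128 + 8 + 1, so 13^1161 ≡ 2152·1136·2302·13 ≡ 121 (mod 2323).
x_0 = 13^1161 mod 2323 = 121.
x_0 ∉ {1, 2322} and s = 1, so 13 is a Miller–Rabin witness and 2323 is composite.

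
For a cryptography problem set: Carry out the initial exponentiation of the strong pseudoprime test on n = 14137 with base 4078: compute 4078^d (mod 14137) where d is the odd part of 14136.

n − 1 = 14136 = 2^3 · 1767, so s = 3 and d = 1767.
Repeated squaring mod 14137: 4078^1 ≡ 4078, 4078^2 ≡ 4972, 4078^4 ≡ 9308, 4078^8 ≡ 7328, 4078^16 ≡ 7258, 4078^32 ≡ 4102, 4078^64 ≡ 3374, 4078^128 ≡ 3591, 4078^256 ≡ 2337, 4078^512 ≡ 4687, 4078^1024 ≡ 13208.
1767 = 1024 + 512 + 128 + 64 + 32 + 4 + 2 + 1, so 4078^1767 ≡ 13208·4687·3591·3374·4102·9308·4972·4078 ≡ 7799 (mod 14137).

7799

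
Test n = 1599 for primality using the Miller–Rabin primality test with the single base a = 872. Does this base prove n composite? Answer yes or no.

yes

n − 1 = 1598 = 2^1 · 799, so s = 1 and d = 799.
x_0 = 872^799 mod 1599 = 794.
x_0 ∉ {1, 1598} and s = 1, so 872 is a Miller–Rabin witness and 1599 is composite.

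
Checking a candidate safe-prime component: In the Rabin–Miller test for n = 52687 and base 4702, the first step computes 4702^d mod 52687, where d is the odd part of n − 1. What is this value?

n − 1 = 52686 = 2^1 · 26343, so s = 1 and d = 26343.
By repeated squaring, 4702^26343 ≡ 42086 (mod 52687).

42086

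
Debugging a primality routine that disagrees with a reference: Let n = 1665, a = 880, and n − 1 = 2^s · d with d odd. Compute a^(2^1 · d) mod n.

n − 1 = 1664 = 2^7 · 13, so s = 7 and d = 13.
Repeated squaring mod 1665: 880^1 ≡ 880, 880^2 ≡ 175, 880^4 ≡ 655, 880^8 ≡ 1120.
13 = 8 + 4 + 1, so 880^13 ≡ 1120·655·880 ≡ 880 (mod 1665).
x_0 = 880.
x_1 = 880^2 mod 1665 = 175.

175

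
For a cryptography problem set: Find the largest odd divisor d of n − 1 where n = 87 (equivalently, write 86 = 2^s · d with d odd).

Halving: 86 → 43; 43 is odd.
So 86 = 2^1 · 43.

43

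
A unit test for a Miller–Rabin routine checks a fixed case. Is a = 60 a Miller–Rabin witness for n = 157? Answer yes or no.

n − 1 = 156 = 2^2 · 39, so s = 2 and d = 39.
By repeated squaring, 60^39 ≡ 129 (mod 157).
x_0 = 60^39 mod 157 = 129.
x_0 is neither 1 nor 156, so continue squaring.
x_1 = 129^2 mod 157 = 156.
x_1 ≡ −1, so 60 is not a witness.

no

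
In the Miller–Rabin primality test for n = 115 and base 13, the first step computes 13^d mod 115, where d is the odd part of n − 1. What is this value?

8

n − 1 = 114 = 2^1 · 57, so s = 1 and d = 57.
13^57 mod 115 = 8.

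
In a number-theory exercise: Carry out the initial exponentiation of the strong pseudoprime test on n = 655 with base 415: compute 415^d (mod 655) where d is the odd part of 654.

n − 1 = 654 = 2^1 · 327, so s = 1 and d = 327.
By repeated squaring, 415^327 ≡ 40 (mod 655).

40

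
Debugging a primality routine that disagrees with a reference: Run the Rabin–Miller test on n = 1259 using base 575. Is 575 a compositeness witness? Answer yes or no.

n − 1 = 1258 = 2^1 · 629, so s = 1 and d = 629.
x_0 = 575^629 mod 1259 = 1.
x_0 = 1, so 575 is not a witness.

no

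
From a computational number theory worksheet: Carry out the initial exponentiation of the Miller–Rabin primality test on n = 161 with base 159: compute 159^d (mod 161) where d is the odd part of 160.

129

n − 1 = 160 = 2^5 · 5, so s = 5 and d = 5.
Repeated squaring mod 161: 159^1 ≡ 159, 159^2 ≡ 4, 159^4 ≡ 16.
5 = 4 + 1, so 159^5 ≡ 16·159 ≡ 129 (mod 161).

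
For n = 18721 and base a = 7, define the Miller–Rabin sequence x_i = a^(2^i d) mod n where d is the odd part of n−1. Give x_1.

n − 1 = 18720 = 2^5 · 585, so s = 5 and d = 585.
Repeated squaring mod 18721: 7^1 ≡ 7, 7^2 ≡ 49, 7^4 ≡ 2401, 7^8 ≡ 17454, 7^16 ≡ 14004, 7^32 ≡ 9541, 7^64 ≡ 9179, 7^128 ≡ 9541, 7^256 ≡ 9179, 7^512 ≡ 9541.
585 = 512 + 64 + 8 + 1, so 7^585 ≡ 9541·9179·17454·7 ≡ 9852 (mod 18721).
x_0 = 9852.
x_1 = 9852^2 mod 18721 = 12240.

12240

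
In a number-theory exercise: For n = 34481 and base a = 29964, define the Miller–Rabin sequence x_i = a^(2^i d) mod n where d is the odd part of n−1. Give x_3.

10784

n − 1 = 34480 = 2^4 · 2155, so s = 4 and d = 2155.
Repeated squaring mod 34481: 29964^1 ≡ 29964, 29964^2 ≡ 25018, 29964^4 ≡ 1212, 29964^8 ≡ 20742, 29964^16 ≡ 11127, 29964^32 ≡ 23339, 29964^64 ≡ 12564, 29964^128 ≡ 78, 29964^256 ≡ 6084, 29964^512 ≡ 16943, 29964^1024 ≡ 10924, 29964^2048 ≡ 29516.
2155 = 2048 + 64 + 32 + 8 + 2 + 1, so 29964^2155 ≡ 29516·12564·23339·20742·25018·29964 ≡ 18382 (mod 34481).
x_0 = 18382.
x_1 = 18382^2 mod 34481 = 18605.
x_2 = 18605^2 mod 34481 = 25747.
x_3 = 25747^2 mod 34481 = 10784.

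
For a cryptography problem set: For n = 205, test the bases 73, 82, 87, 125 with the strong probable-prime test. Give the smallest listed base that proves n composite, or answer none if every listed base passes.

82

n − 1 = 204 = 2^2 · 51, so s = 2 and d = 51.
Base 73: x_0 = 73^51 mod 205 = 132. x_0 is neither 1 nor 204, so continue squaring. x_1 = 132^2 mod 205 = 204. x_1 ≡ −1, so 73 is not a witness.
Base 82: x_0 = 82^51 mod 205 = 123. x_0 is neither 1 nor 204, so continue squaring. x_1 = 123^2 mod 205 = 164. Reached i = s−1 = 1 without hitting −1: 82 is a Miller–Rabin witness and 205 is composite.
Base 87: x_0 = 87^51 mod 205 = 118. x_0 is neither 1 nor 204, so continue squaring. x_1 = 118^2 mod 205 = 189. Reached i = s−1 = 1 without hitting −1: 87 is a Miller–Rabin witness and 205 is composite.
Base 125: x_0 = 125^51 mod 205 = 80. x_0 is neither 1 nor 204, so continue squaring. x_1 = 80^2 mod 205 = 45. Reached i = s−1 = 1 without hitting −1: 125 is a Miller–Rabin witness and 205 is composite.
The smallest witness among the given bases is 82.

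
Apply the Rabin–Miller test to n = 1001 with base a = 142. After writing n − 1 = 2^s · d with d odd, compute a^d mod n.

571

n − 1 = 1000 = 2^3 · 125, so s = 3 and d = 125.
142^125 mod 1001 = 571.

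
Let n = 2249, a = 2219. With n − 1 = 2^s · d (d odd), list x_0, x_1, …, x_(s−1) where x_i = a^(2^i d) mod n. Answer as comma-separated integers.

n − 1 = 2248 = 2^3 · 281, so s = 3 and d = 281.
x_0 = 2219^281 mod 2249 = 1680.
x_1 = 1680^2 mod 2249 = 2154.
x_2 = 2154^2 mod 2249 = 29.

1680, 2154, 29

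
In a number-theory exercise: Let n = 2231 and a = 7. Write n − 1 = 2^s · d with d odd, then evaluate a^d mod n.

n − 1 = 2230 = 2^1 · 1115, so s = 1 and d = 1115.
By repeated squaring, 7^1115 ≡ 1670 (mod 2231).

1670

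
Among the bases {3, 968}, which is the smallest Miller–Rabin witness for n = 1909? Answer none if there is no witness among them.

n − 1 = 1908 = 2^2 · 477, so s = 2 and d = 477.
Base 3: x_0 = 3^477 mod 1909 = 1323. x_0 is neither 1 nor 1908, so continue squaring. x_1 = 1323^2 mod 1909 = 1685. Reached i = s−1 = 1 without hitting −1: 3 is a Miller–Rabin witness and 1909 is composite.
Base 968: x_0 = 968^477 mod 1909 = 1212. x_0 is neither 1 nor 1908, so continue squaring. x_1 = 1212^2 mod 1909 = 923. Reached i = s−1 = 1 without hitting −1: 968 is a Miller–Rabin witness and 1909 is composite.
The smallest witness among the given bases is 3.

3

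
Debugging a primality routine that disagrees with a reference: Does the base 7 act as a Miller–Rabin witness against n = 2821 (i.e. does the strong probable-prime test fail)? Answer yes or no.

n − 1 = 2820 = 2^2 · 705, so s = 2 and d = 705.
x_0 = 7^705 mod 2821 = 931.
x_0 is neither 1 nor 2820, so continue squaring.
x_1 = 931^2 mod 2821 = 714.
Reached i = s−1 = 1 without hitting −1: 7 is a Miller–Rabin witness and 2821 is composite.

yes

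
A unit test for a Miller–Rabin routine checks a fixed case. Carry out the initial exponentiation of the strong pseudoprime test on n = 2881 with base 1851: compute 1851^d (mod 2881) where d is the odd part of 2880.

2588

n − 1 = 2880 = 2^6 · 45, so s = 6 and d = 45.
Repeated squaring mod 2881: 1851^1 ≡ 1851, 1851^2 ≡ 692, 1851^4 ≡ 618, 1851^8 ≡ 1632, 1851^16 ≡ 1380, 1851^32 ≡ 59.
45 = 32 + 8 + 4 + 1, so 1851^45 ≡ 59·1632·618·1851 ≡ 2588 (mod 2881).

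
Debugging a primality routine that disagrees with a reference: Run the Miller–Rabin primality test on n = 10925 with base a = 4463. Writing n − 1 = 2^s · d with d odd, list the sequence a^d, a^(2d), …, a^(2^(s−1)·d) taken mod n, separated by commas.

3037, 2669

n − 1 = 10924 = 2^2 · 2731, so s = 2 and d = 2731.
x_0 = 4463^2731 mod 10925 = 3037.
x_1 = 3037^2 mod 10925 = 2669.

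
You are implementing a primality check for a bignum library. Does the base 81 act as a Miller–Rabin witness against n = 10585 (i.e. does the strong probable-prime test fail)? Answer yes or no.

no

n − 1 = 10584 = 2^3 · 1323, so s = 3 and d = 1323.
x_0 = 81^1323 mod 10585 = 1.
x_0 = 1, so 81 is not a witness.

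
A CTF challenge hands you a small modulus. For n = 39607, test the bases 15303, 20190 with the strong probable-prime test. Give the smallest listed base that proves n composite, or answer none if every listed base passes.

n − 1 = 39606 = 2^1 · 19803, so s = 1 and d = 19803.
Base 15303: x_0 = 15303^19803 mod 39607 = 1. x_0 = 1, so 15303 is not a witness.
Base 20190: x_0 = 20190^19803 mod 39607 = 1. x_0 = 1, so 20190 is not a witness.
No listed base is a witness for 39607.

none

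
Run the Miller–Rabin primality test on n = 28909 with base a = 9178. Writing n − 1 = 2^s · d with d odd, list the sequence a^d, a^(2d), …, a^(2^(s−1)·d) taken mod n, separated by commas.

n − 1 = 28908 = 2^2 · 7227, so s = 2 and d = 7227.
x_0 = 9178^7227 mod 28909 = 28908.
x_1 = 28908^2 mod 28909 = 1.

28908, 1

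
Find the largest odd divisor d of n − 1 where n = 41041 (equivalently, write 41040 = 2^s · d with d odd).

Halving: 41040 → 20520 → 10260 → 5130 → 2565; 2565 is odd.
So 41040 = 2^4 · 2565.

2565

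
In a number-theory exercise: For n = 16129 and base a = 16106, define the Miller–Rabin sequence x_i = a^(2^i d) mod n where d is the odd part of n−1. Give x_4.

n − 1 = 16128 = 2^8 · 63, so s = 8 and d = 63.
x_0 = 16106^63 mod 16129 = 10415.
x_1 = 10415^2 mod 16129 = 4700.
x_2 = 4700^2 mod 16129 = 9399.
x_3 = 9399^2 mod 16129 = 2668.
x_4 = 2668^2 mod 16129 = 5335.

5335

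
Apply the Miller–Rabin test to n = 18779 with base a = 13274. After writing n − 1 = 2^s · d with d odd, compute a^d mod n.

8340

n − 1 = 18778 = 2^1 · 9389, so s = 1 and d = 9389.
By repeated squaring, 13274^9389 ≡ 8340 (mod 18779).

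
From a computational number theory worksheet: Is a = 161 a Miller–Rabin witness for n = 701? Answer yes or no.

no

n − 1 = 700 = 2^2 · 175, so s = 2 and d = 175.
Repeated squaring mod 701: 161^1 ≡ 161, 161^2 ≡ 685, 161^4 ≡ 256, 161^8 ≡ 343, 161^16 ≡ 582, 161^32 ≡ 141, 161^64 ≡ 253, 161^128 ≡ 218.
175 = 128 + 32 + 8 + 4 + 2 + 1, so 161^175 ≡ 218·141·343·256·685·161 ≡ 566 (mod 701).
x_0 = 161^175 mod 701 = 566.
x_0 is neither 1 nor 700, so continue squaring.
x_1 = 566^2 mod 701 = 700.
x_1 ≡ −1, so 161 is not a witness.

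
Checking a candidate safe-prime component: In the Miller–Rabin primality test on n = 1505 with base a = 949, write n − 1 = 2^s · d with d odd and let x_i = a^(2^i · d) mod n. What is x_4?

576

n − 1 = 1504 = 2^5 · 47, so s = 5 and d = 47.
x_0 = 949^47 mod 1505 = 114.
x_1 = 114^2 mod 1505 = 956.
x_2 = 956^2 mod 1505 = 401.
x_3 = 401^2 mod 1505 = 1271.
x_4 = 1271^2 mod 1505 = 576.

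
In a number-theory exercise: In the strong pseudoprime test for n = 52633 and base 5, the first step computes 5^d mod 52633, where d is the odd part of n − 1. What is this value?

36770

n − 1 = 52632 = 2^3 · 6579, so s = 3 and d = 6579.
Repeated squaring mod 52633: 5^1 ≡ 5, 5^2 ≡ 25, 5^4 ≡ 625, 5^8 ≡ 22194, 5^16 ≡ 34022, 5^32 ≡ 44181, 5^64 ≡ 13323, 5^128 ≡ 23853, 5^256 ≡ 2879, 5^512 ≡ 25260, 5^1024 ≡ 50374, 5^2048 ≡ 50313, 5^4096 ≡ 13834.
6579 = 4096 + 2048 + 256 + 128 + 32 + 16 + 2 + 1, so 5^6579 ≡ 13834·50313·2879·23853·44181·34022·25·5 ≡ 36770 (mod 52633).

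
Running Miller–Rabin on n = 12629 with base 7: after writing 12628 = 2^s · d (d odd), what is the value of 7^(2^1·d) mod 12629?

n − 1 = 12628 = 2^2 · 3157, so s = 2 and d = 3157.
x_0 = 7^3157 mod 12629 = 7074.
x_1 = 7074^2 mod 12629 = 5378.

5378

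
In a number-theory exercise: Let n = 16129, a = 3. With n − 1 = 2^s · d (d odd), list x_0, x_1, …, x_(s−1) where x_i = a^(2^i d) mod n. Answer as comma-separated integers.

12318, 7621, 15241, 14352, 12574, 9018, 1906, 3811

n − 1 = 16128 = 2^8 · 63, so s = 8 and d = 63.
x_0 = 3^63 mod 16129 = 12318.
x_1 = 12318^2 mod 16129 = 7621.
x_2 = 7621^2 mod 16129 = 15241.
x_3 = 15241^2 mod 16129 = 14352.
x_4 = 14352^2 mod 16129 = 12574.
x_5 = 12574^2 mod 16129 = 9018.
x_6 = 9018^2 mod 16129 = 1906.
x_7 = 1906^2 mod 16129 = 3811.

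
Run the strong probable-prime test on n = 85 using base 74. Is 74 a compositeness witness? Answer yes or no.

yes

n − 1 = 84 = 2^2 · 21, so s = 2 and d = 21.
Repeated squaring mod 85: 74^1 ≡ 74, 74^2 ≡ 36, 74^4 ≡ 21, 74^8 ≡ 16, 74^16 ≡ 1.
21 = 16 + 4 + 1, so 74^21 ≡ 1·21·74 ≡ 24 (mod 85).
x_0 = 74^21 mod 85 = 24.
x_0 is neither 1 nor 84, so continue squaring.
x_1 = 24^2 mod 85 = 66.
Reached i = s−1 = 1 without hitting −1: 74 is a Miller–Rabin witness and 85 is composite.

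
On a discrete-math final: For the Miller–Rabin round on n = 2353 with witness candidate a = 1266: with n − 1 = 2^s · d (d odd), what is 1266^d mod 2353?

723

n − 1 = 2352 = 2^4 · 147, so s = 4 and d = 147.
1266^147 mod 2353 = 723.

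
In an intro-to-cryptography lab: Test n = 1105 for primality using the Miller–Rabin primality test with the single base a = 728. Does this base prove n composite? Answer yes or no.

n − 1 = 1104 = 2^4 · 69, so s = 4 and d = 69.
Repeated squaring mod 1105: 728^1 ≡ 728, 728^2 ≡ 689, 728^4 ≡ 676, 728^8 ≡ 611, 728^16 ≡ 936, 728^32 ≡ 936, 728^64 ≡ 936.
69 = 64 + 4 + 1, so 728^69 ≡ 936·676·728 ≡ 403 (mod 1105).
x_0 = 728^69 mod 1105 = 403.
x_0 is neither 1 nor 1104, so continue squaring.
x_1 = 403^2 mod 1105 = 1079.
x_2 = 1079^2 mod 1105 = 676.
x_3 = 676^2 mod 1105 = 611.
Reached i = s−1 = 3 without hitting −1: 728 is a Miller–Rabin witness and 1105 is composite.

yes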